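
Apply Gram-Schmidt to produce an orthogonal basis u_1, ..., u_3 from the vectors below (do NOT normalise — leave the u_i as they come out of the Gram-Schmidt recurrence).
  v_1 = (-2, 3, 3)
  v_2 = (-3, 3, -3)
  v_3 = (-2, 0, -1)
Orthogonal basis:
  u_1 = (-2, 3, 3)
  u_2 = (-27/11, 24/11, -42/11)
  u_3 = (-33/31, -55/62, 11/62)

Apply the Gram-Schmidt recurrence
  u_1 = v_1
  u_i = v_i − Σ_{j<i} ((v_i · u_j) / (u_j · u_j)) · u_j.

Step by step this gives:
  u_1 = (-2, 3, 3)
  u_2 = (-27/11, 24/11, -42/11)
  u_3 = (-33/31, -55/62, 11/62)

Orthogonality check:
  u_2 · u_1 = 0 (should be 0)
  u_3 · u_1 = 0 (should be 0)
  u_3 · u_2 = 0 (should be 0)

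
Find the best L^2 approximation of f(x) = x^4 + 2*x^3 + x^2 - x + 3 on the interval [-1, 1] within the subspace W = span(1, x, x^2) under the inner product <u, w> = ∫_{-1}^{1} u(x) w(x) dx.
g(x) = 13*x^2/7 + x/5 + 102/35

The best approximation g ∈ W is the orthogonal projection of f onto W. Writing g = a_0 + a_1 x + a_2 x^2, the coefficients solve the normal equations G · a = b where
  G_{ij} = <φ_i, φ_j> and b_i = <f, φ_i>, with φ_0 = 1, φ_1 = x, φ_2 = x^2.
G =
  [2, 0, 2/3]
  [0, 2/3, 0]
  [2/3, 0, 2/5],
b = (106/15, 2/15, 94/35).
Solving gives a_0 = 102/35, a_1 = 1/5, a_2 = 13/7, so
  g(x) = 13*x^2/7 + x/5 + 102/35.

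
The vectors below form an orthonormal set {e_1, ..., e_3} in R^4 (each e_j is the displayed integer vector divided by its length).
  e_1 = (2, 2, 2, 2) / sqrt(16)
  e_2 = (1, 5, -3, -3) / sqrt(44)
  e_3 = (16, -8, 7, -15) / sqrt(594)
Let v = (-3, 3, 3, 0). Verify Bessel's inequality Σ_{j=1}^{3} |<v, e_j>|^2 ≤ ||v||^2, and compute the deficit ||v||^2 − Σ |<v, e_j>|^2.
Σ |<v, e_j>|^2 = 41/6; ||v||^2 = 27; deficit = 121/6

Write each e_j = u_j / sqrt(<u_j, u_j>) where u_j is the displayed integer vector. Then <v, e_j> = <v, u_j> / sqrt(<u_j, u_j>), so |<v, e_j>|^2 = <v, u_j>^2 / <u_j, u_j>.
Coefficients: <v, e_1> = 6/sqrt(16), <v, e_2> = 3/sqrt(44), <v, e_3> = -51/sqrt(594).
Square and sum: Σ |<v, e_j>|^2 = 41/6.
Compute ||v||^2 = v·v = 27.
Deficit = 27 − 41/6 = 121/6 ≥ 0, confirming Bessel's inequality. (The deficit equals ||v − Σ <v,e_j> e_j||^2, the squared distance from v to span{e_j}.)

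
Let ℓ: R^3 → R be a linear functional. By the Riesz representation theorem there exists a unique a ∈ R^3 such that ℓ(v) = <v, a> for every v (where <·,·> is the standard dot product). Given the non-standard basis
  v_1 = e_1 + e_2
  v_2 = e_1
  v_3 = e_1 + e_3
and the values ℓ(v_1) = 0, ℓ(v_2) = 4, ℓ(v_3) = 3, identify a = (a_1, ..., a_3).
a = (4, -4, -1)

Write a = (a_1, ..., a_3) in the standard basis. For each basis vector v_i, ℓ(v_i) = <v_i, a> is a linear equation in the a_j's. Collect the n equations into a matrix system V a = ℓ, where row i of V is v_i (expressed in the standard basis). Since V is invertible (lower-triangular with 1s on the diagonal, up to permutation), solve by back-substitution:
  V =
[[1, 1, 0],
 [1, 0, 0],
 [1, 0, 1]]
  V a = (0, 4, 3)
Solving gives a = (4, -4, -1).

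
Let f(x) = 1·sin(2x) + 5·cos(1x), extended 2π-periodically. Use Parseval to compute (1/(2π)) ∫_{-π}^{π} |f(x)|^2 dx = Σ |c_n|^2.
Σ |c_n|^2 = 13

Expand |f|^2 and use orthogonality of {sin(nx), cos(mx)} on [-π, π]:
  ∫_{-π}^{π} sin(nx)^2 dx = π, ∫ cos(mx)^2 dx = π, and cross terms integrate to 0.
So ∫_{-π}^{π} f(x)^2 dx = 1^2 · π + 5^2 · π = (1 + 25)π.
Divide by 2π: (1 + 25)/2 = 13.
By Parseval, this equals Σ |c_n|^2.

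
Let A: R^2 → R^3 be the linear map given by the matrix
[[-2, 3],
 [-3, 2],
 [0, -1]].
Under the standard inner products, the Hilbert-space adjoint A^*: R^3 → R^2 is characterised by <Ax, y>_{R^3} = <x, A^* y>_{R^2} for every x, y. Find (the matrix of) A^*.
A^* = A^T =
[[-2, -3, 0],
 [3, 2, -1]]

For real matrices with standard dot products, the defining identity <Ax, y> = <x, A^* y> gives (Ax)^T y = x^T (A^*) y, i.e. x^T A^T y = x^T (A^*) y. Since this holds for all x, y, we must have A^* = A^T. Therefore
A^* =
[[-2, -3, 0],
 [3, 2, -1]].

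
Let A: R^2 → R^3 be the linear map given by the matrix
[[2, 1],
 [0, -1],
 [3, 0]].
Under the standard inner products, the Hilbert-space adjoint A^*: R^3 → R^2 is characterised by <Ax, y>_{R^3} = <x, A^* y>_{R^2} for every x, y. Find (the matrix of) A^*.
A^* = A^T =
[[2, 0, 3],
 [1, -1, 0]]

For real matrices with standard dot products, the defining identity <Ax, y> = <x, A^* y> gives (Ax)^T y = x^T (A^*) y, i.e. x^T A^T y = x^T (A^*) y. Since this holds for all x, y, we must have A^* = A^T. Therefore
A^* =
[[2, 0, 3],
 [1, -1, 0]].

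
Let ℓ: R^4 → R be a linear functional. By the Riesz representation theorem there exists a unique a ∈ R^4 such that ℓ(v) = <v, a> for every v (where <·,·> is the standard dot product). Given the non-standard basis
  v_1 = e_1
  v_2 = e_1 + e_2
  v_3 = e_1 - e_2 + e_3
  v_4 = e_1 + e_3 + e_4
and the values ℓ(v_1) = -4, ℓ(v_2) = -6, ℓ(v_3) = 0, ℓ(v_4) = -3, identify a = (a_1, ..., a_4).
a = (-4, -2, 2, -1)

Write a = (a_1, ..., a_4) in the standard basis. For each basis vector v_i, ℓ(v_i) = <v_i, a> is a linear equation in the a_j's. Collect the n equations into a matrix system V a = ℓ, where row i of V is v_i (expressed in the standard basis). Since V is invertible (lower-triangular with 1s on the diagonal, up to permutation), solve by back-substitution:
  V =
[[1, 0, 0, 0],
 [1, 1, 0, 0],
 [1, -1, 1, 0],
 [1, 0, 1, 1]]
  V a = (-4, -6, 0, -3)
Solving gives a = (-4, -2, 2, -1).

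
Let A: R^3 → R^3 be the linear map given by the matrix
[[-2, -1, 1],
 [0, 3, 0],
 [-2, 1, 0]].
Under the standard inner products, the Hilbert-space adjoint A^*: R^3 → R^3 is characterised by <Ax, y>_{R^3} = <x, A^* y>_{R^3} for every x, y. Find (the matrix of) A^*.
A^* = A^T =
[[-2, 0, -2],
 [-1, 3, 1],
 [1, 0, 0]]

For real matrices with standard dot products, the defining identity <Ax, y> = <x, A^* y> gives (Ax)^T y = x^T (A^*) y, i.e. x^T A^T y = x^T (A^*) y. Since this holds for all x, y, we must have A^* = A^T. Therefore
A^* =
[[-2, 0, -2],
 [-1, 3, 1],
 [1, 0, 0]].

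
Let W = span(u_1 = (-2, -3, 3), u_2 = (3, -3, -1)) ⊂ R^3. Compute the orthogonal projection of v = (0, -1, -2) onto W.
proj_W(v) = (222/209, -159/418, -281/418)

Set up U = [u_1 | ... | u_2] ∈ R^(3×2). The projector onto W = col(U) is P = U (U^T U)^(-1) U^T.
Compute U^T U =
  [22, 0]
  [0, 19],
and U^T v = (-3, 5).
Solve U^T U · c = U^T v for the coefficients: c = (-3/22, 5/19). The projection is proj_W(v) = U c.
Check: (v - proj_W(v)) · u_1 = 0  (should be 0).
Check: (v - proj_W(v)) · u_2 = 0  (should be 0).
Result: proj_W(v) = (222/209, -159/418, -281/418).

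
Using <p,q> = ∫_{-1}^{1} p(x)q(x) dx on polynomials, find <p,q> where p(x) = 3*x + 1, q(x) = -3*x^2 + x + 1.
<p,q> = 2

Expand the product: p(x)·q(x) = -9*x^3 + 4*x + 1.
∫_{-1}^{1} of each monomial x^k gives [2/(k+1) if k even, 0 if k odd]. Integrating term-by-term (or equivalently evaluating the antiderivative F(x) = -9*x^4/4 + 2*x^2 + x at the endpoints):
  F(1) − F(−1) = 3/4 − (-5/4) = 2.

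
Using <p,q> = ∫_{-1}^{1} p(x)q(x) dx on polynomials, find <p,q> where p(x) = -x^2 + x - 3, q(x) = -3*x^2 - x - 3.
<p,q> = 398/15

Expand the product: p(x)·q(x) = 3*x^4 - 2*x^3 + 11*x^2 + 9.
∫_{-1}^{1} of each monomial x^k gives [2/(k+1) if k even, 0 if k odd]. Integrating term-by-term (or equivalently evaluating the antiderivative F(x) = 3*x^5/5 - x^4/2 + 11*x^3/3 + 9*x at the endpoints):
  F(1) − F(−1) = 383/30 − (-413/30) = 398/15.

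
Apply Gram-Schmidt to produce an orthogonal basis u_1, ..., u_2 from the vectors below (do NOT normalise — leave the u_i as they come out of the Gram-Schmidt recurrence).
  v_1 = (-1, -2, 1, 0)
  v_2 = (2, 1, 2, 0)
Orthogonal basis:
  u_1 = (-1, -2, 1, 0)
  u_2 = (5/3, 1/3, 7/3, 0)

Apply the Gram-Schmidt recurrence
  u_1 = v_1
  u_i = v_i − Σ_{j<i} ((v_i · u_j) / (u_j · u_j)) · u_j.

Step by step this gives:
  u_1 = (-1, -2, 1, 0)
  u_2 = (5/3, 1/3, 7/3, 0)

Orthogonality check:
  u_2 · u_1 = 0 (should be 0)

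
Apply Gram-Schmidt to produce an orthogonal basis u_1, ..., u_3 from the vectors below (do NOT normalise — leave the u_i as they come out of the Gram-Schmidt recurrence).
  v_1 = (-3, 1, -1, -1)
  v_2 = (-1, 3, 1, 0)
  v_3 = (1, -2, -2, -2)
Orthogonal basis:
  u_1 = (-3, 1, -1, -1)
  u_2 = (1/4, 31/12, 17/12, 5/12)
  u_3 = (106/107, 61/107, -77/107, -180/107)

Apply the Gram-Schmidt recurrence
  u_1 = v_1
  u_i = v_i − Σ_{j<i} ((v_i · u_j) / (u_j · u_j)) · u_j.

Step by step this gives:
  u_1 = (-3, 1, -1, -1)
  u_2 = (1/4, 31/12, 17/12, 5/12)
  u_3 = (106/107, 61/107, -77/107, -180/107)

Orthogonality check:
  u_2 · u_1 = 0 (should be 0)
  u_3 · u_1 = 0 (should be 0)
  u_3 · u_2 = 0 (should be 0)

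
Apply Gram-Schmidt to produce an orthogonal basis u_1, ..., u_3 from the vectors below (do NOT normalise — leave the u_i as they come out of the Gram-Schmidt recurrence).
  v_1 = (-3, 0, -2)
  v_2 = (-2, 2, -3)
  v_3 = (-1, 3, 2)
Orthogonal basis:
  u_1 = (-3, 0, -2)
  u_2 = (10/13, 2, -15/13)
  u_3 = (-124/77, 155/77, 186/77)

Apply the Gram-Schmidt recurrence
  u_1 = v_1
  u_i = v_i − Σ_{j<i} ((v_i · u_j) / (u_j · u_j)) · u_j.

Step by step this gives:
  u_1 = (-3, 0, -2)
  u_2 = (10/13, 2, -15/13)
  u_3 = (-124/77, 155/77, 186/77)

Orthogonality check:
  u_2 · u_1 = 0 (should be 0)
  u_3 · u_1 = 0 (should be 0)
  u_3 · u_2 = 0 (should be 0)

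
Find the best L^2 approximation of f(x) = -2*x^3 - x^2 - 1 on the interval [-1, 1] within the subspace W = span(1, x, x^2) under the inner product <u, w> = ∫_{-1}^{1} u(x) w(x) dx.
g(x) = -x^2 - 6*x/5 - 1

The best approximation g ∈ W is the orthogonal projection of f onto W. Writing g = a_0 + a_1 x + a_2 x^2, the coefficients solve the normal equations G · a = b where
  G_{ij} = <φ_i, φ_j> and b_i = <f, φ_i>, with φ_0 = 1, φ_1 = x, φ_2 = x^2.
G =
  [2, 0, 2/3]
  [0, 2/3, 0]
  [2/3, 0, 2/5],
b = (-8/3, -4/5, -16/15).
Solving gives a_0 = -1, a_1 = -6/5, a_2 = -1, so
  g(x) = -x^2 - 6*x/5 - 1.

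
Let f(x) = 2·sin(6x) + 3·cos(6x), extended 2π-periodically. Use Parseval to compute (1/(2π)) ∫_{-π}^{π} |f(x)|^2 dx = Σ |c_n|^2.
Σ |c_n|^2 = 13/2

Expand |f|^2 and use orthogonality of {sin(nx), cos(mx)} on [-π, π]:
  ∫_{-π}^{π} sin(nx)^2 dx = π, ∫ cos(mx)^2 dx = π, and cross terms integrate to 0.
So ∫_{-π}^{π} f(x)^2 dx = 2^2 · π + 3^2 · π = (4 + 9)π.
Divide by 2π: (4 + 9)/2 = 13/2.
By Parseval, this equals Σ |c_n|^2.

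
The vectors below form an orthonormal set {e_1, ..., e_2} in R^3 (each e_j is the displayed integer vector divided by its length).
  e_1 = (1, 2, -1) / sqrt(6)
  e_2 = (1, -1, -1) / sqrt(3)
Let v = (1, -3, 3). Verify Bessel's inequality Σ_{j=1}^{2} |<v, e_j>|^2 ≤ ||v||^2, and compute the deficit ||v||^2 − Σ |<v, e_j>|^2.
Σ |<v, e_j>|^2 = 11; ||v||^2 = 19; deficit = 8

Write each e_j = u_j / sqrt(<u_j, u_j>) where u_j is the displayed integer vector. Then <v, e_j> = <v, u_j> / sqrt(<u_j, u_j>), so |<v, e_j>|^2 = <v, u_j>^2 / <u_j, u_j>.
Coefficients: <v, e_1> = -8/sqrt(6), <v, e_2> = 1/sqrt(3).
Square and sum: Σ |<v, e_j>|^2 = 11.
Compute ||v||^2 = v·v = 19.
Deficit = 19 − 11 = 8 ≥ 0, confirming Bessel's inequality. (The deficit equals ||v − Σ <v,e_j> e_j||^2, the squared distance from v to span{e_j}.)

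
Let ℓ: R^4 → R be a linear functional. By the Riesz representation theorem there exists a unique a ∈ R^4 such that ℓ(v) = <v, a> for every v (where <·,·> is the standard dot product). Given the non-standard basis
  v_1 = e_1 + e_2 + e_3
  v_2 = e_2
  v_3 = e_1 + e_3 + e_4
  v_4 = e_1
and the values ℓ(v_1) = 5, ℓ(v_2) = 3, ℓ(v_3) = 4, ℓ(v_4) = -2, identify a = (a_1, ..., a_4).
a = (-2, 3, 4, 2)

Write a = (a_1, ..., a_4) in the standard basis. For each basis vector v_i, ℓ(v_i) = <v_i, a> is a linear equation in the a_j's. Collect the n equations into a matrix system V a = ℓ, where row i of V is v_i (expressed in the standard basis). Since V is invertible (lower-triangular with 1s on the diagonal, up to permutation), solve by back-substitution:
  V =
[[1, 1, 1, 0],
 [0, 1, 0, 0],
 [1, 0, 1, 1],
 [1, 0, 0, 0]]
  V a = (5, 3, 4, -2)
Solving gives a = (-2, 3, 4, 2).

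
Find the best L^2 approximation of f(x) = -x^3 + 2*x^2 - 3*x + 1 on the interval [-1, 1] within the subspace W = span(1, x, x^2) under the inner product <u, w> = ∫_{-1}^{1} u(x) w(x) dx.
g(x) = 2*x^2 - 18*x/5 + 1

The best approximation g ∈ W is the orthogonal projection of f onto W. Writing g = a_0 + a_1 x + a_2 x^2, the coefficients solve the normal equations G · a = b where
  G_{ij} = <φ_i, φ_j> and b_i = <f, φ_i>, with φ_0 = 1, φ_1 = x, φ_2 = x^2.
G =
  [2, 0, 2/3]
  [0, 2/3, 0]
  [2/3, 0, 2/5],
b = (10/3, -12/5, 22/15).
Solving gives a_0 = 1, a_1 = -18/5, a_2 = 2, so
  g(x) = 2*x^2 - 18*x/5 + 1.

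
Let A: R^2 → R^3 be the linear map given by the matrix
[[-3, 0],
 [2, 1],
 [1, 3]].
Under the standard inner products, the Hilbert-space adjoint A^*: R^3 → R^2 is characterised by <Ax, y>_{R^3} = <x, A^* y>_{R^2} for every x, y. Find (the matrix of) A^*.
A^* = A^T =
[[-3, 2, 1],
 [0, 1, 3]]

For real matrices with standard dot products, the defining identity <Ax, y> = <x, A^* y> gives (Ax)^T y = x^T (A^*) y, i.e. x^T A^T y = x^T (A^*) y. Since this holds for all x, y, we must have A^* = A^T. Therefore
A^* =
[[-3, 2, 1],
 [0, 1, 3]].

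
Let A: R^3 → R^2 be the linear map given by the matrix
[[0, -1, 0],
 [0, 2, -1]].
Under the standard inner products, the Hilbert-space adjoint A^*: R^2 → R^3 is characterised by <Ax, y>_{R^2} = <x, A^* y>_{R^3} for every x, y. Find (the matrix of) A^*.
A^* = A^T =
[[0, 0],
 [-1, 2],
 [0, -1]]

For real matrices with standard dot products, the defining identity <Ax, y> = <x, A^* y> gives (Ax)^T y = x^T (A^*) y, i.e. x^T A^T y = x^T (A^*) y. Since this holds for all x, y, we must have A^* = A^T. Therefore
A^* =
[[0, 0],
 [-1, 2],
 [0, -1]].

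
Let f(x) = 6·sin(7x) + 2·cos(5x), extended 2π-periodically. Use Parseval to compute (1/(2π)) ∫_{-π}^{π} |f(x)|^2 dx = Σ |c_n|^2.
Σ |c_n|^2 = 20

Expand |f|^2 and use orthogonality of {sin(nx), cos(mx)} on [-π, π]:
  ∫_{-π}^{π} sin(nx)^2 dx = π, ∫ cos(mx)^2 dx = π, and cross terms integrate to 0.
So ∫_{-π}^{π} f(x)^2 dx = 6^2 · π + 2^2 · π = (36 + 4)π.
Divide by 2π: (36 + 4)/2 = 20.
By Parseval, this equals Σ |c_n|^2.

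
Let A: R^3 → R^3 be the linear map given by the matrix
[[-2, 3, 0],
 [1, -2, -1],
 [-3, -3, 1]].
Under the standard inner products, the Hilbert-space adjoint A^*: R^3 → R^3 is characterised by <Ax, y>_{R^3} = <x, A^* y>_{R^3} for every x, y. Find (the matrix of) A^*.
A^* = A^T =
[[-2, 1, -3],
 [3, -2, -3],
 [0, -1, 1]]

For real matrices with standard dot products, the defining identity <Ax, y> = <x, A^* y> gives (Ax)^T y = x^T (A^*) y, i.e. x^T A^T y = x^T (A^*) y. Since this holds for all x, y, we must have A^* = A^T. Therefore
A^* =
[[-2, 1, -3],
 [3, -2, -3],
 [0, -1, 1]].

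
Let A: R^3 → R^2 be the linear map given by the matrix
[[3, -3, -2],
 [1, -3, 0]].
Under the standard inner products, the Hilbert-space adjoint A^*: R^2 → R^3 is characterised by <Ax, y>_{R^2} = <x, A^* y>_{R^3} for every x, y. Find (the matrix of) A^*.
A^* = A^T =
[[3, 1],
 [-3, -3],
 [-2, 0]]

For real matrices with standard dot products, the defining identity <Ax, y> = <x, A^* y> gives (Ax)^T y = x^T (A^*) y, i.e. x^T A^T y = x^T (A^*) y. Since this holds for all x, y, we must have A^* = A^T. Therefore
A^* =
[[3, 1],
 [-3, -3],
 [-2, 0]].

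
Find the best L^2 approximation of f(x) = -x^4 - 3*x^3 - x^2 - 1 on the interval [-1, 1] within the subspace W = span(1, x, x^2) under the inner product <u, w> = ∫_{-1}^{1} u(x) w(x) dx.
g(x) = -13*x^2/7 - 9*x/5 - 32/35

The best approximation g ∈ W is the orthogonal projection of f onto W. Writing g = a_0 + a_1 x + a_2 x^2, the coefficients solve the normal equations G · a = b where
  G_{ij} = <φ_i, φ_j> and b_i = <f, φ_i>, with φ_0 = 1, φ_1 = x, φ_2 = x^2.
G =
  [2, 0, 2/3]
  [0, 2/3, 0]
  [2/3, 0, 2/5],
b = (-46/15, -6/5, -142/105).
Solving gives a_0 = -32/35, a_1 = -9/5, a_2 = -13/7, so
  g(x) = -13*x^2/7 - 9*x/5 - 32/35.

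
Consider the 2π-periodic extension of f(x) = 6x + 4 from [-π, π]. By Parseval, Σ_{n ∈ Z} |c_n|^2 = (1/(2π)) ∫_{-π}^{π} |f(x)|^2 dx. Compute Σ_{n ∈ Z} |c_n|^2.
Σ |c_n|^2 = 12π^2 + 16

Expand and integrate term by term over [-π, π]:
  ∫ (6x)^2 dx = 36·(2π^3/3); ∫ 2·6·(4)·x dx = 0 (odd integrand); ∫ 4^2 dx = 16·2π.
So (1/(2π)) ∫_{-π}^{π} (6x + 4)^2 dx = 36π^2/3 + 16 = 12π^2 + 16.
Parseval ⇒ Σ |c_n|^2 = 12π^2 + 16.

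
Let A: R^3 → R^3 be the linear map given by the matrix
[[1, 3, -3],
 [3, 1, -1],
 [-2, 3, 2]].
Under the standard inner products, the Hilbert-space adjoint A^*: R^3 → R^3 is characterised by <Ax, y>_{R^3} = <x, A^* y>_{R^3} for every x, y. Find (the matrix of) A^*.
A^* = A^T =
[[1, 3, -2],
 [3, 1, 3],
 [-3, -1, 2]]

For real matrices with standard dot products, the defining identity <Ax, y> = <x, A^* y> gives (Ax)^T y = x^T (A^*) y, i.e. x^T A^T y = x^T (A^*) y. Since this holds for all x, y, we must have A^* = A^T. Therefore
A^* =
[[1, 3, -2],
 [3, 1, 3],
 [-3, -1, 2]].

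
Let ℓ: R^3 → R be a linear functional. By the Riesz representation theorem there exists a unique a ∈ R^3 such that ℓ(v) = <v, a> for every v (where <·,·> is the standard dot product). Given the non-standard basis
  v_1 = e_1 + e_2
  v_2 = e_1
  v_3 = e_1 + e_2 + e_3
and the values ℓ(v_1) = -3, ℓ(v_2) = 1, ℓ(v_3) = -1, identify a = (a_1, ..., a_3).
a = (1, -4, 2)

Write a = (a_1, ..., a_3) in the standard basis. For each basis vector v_i, ℓ(v_i) = <v_i, a> is a linear equation in the a_j's. Collect the n equations into a matrix system V a = ℓ, where row i of V is v_i (expressed in the standard basis). Since V is invertible (lower-triangular with 1s on the diagonal, up to permutation), solve by back-substitution:
  V =
[[1, 1, 0],
 [1, 0, 0],
 [1, 1, 1]]
  V a = (-3, 1, -1)
Solving gives a = (1, -4, 2).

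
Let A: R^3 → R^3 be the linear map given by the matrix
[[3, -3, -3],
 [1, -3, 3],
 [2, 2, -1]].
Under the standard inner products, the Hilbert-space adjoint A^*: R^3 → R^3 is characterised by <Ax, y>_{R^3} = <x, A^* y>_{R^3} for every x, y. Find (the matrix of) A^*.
A^* = A^T =
[[3, 1, 2],
 [-3, -3, 2],
 [-3, 3, -1]]

For real matrices with standard dot products, the defining identity <Ax, y> = <x, A^* y> gives (Ax)^T y = x^T (A^*) y, i.e. x^T A^T y = x^T (A^*) y. Since this holds for all x, y, we must have A^* = A^T. Therefore
A^* =
[[3, 1, 2],
 [-3, -3, 2],
 [-3, 3, -1]].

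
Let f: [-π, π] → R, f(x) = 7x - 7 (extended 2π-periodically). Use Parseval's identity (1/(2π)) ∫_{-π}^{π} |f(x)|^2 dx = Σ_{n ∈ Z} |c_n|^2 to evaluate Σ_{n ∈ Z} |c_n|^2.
Σ |c_n|^2 = 49π^2/3 + 49

Expand and integrate term by term over [-π, π]:
  ∫ (7x)^2 dx = 49·(2π^3/3); ∫ 2·7·(-7)·x dx = 0 (odd integrand); ∫ (-7)^2 dx = 49·2π.
So (1/(2π)) ∫_{-π}^{π} (7x - 7)^2 dx = 49π^2/3 + 49 = 49π^2/3 + 49.
Parseval ⇒ Σ |c_n|^2 = 49π^2/3 + 49.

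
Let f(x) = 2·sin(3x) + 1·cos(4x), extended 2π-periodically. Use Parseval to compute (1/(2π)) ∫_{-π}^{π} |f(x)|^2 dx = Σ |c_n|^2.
Σ |c_n|^2 = 5/2

Expand |f|^2 and use orthogonality of {sin(nx), cos(mx)} on [-π, π]:
  ∫_{-π}^{π} sin(nx)^2 dx = π, ∫ cos(mx)^2 dx = π, and cross terms integrate to 0.
So ∫_{-π}^{π} f(x)^2 dx = 2^2 · π + 1^2 · π = (4 + 1)π.
Divide by 2π: (4 + 1)/2 = 5/2.
By Parseval, this equals Σ |c_n|^2.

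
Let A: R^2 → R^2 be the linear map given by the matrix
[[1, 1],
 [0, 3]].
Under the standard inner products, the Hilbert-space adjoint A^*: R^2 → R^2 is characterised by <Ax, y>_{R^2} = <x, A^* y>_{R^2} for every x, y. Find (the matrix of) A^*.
A^* = A^T =
[[1, 0],
 [1, 3]]

For real matrices with standard dot products, the defining identity <Ax, y> = <x, A^* y> gives (Ax)^T y = x^T (A^*) y, i.e. x^T A^T y = x^T (A^*) y. Since this holds for all x, y, we must have A^* = A^T. Therefore
A^* =
[[1, 0],
 [1, 3]].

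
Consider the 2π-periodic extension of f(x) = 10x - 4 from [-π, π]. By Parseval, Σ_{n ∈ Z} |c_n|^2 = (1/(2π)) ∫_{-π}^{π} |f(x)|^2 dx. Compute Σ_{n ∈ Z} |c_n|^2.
Σ |c_n|^2 = 100π^2/3 + 16

Expand and integrate term by term over [-π, π]:
  ∫ (10x)^2 dx = 100·(2π^3/3); ∫ 2·10·(-4)·x dx = 0 (odd integrand); ∫ (-4)^2 dx = 16·2π.
So (1/(2π)) ∫_{-π}^{π} (10x - 4)^2 dx = 100π^2/3 + 16 = 100π^2/3 + 16.
Parseval ⇒ Σ |c_n|^2 = 100π^2/3 + 16.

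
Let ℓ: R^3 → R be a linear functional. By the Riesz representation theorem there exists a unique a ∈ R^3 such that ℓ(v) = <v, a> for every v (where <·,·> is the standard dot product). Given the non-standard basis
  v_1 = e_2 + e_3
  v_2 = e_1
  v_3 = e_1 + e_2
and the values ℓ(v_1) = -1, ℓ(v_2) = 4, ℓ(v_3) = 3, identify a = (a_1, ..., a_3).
a = (4, -1, 0)

Write a = (a_1, ..., a_3) in the standard basis. For each basis vector v_i, ℓ(v_i) = <v_i, a> is a linear equation in the a_j's. Collect the n equations into a matrix system V a = ℓ, where row i of V is v_i (expressed in the standard basis). Since V is invertible (lower-triangular with 1s on the diagonal, up to permutation), solve by back-substitution:
  V =
[[0, 1, 1],
 [1, 0, 0],
 [1, 1, 0]]
  V a = (-1, 4, 3)
Solving gives a = (4, -1, 0).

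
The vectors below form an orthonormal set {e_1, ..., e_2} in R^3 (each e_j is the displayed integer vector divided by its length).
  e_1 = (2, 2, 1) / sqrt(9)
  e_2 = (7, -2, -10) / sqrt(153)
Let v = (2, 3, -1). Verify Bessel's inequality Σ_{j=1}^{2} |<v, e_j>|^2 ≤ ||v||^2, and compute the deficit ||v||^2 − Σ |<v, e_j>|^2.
Σ |<v, e_j>|^2 = 189/17; ||v||^2 = 14; deficit = 49/17

Write each e_j = u_j / sqrt(<u_j, u_j>) where u_j is the displayed integer vector. Then <v, e_j> = <v, u_j> / sqrt(<u_j, u_j>), so |<v, e_j>|^2 = <v, u_j>^2 / <u_j, u_j>.
Coefficients: <v, e_1> = 9/sqrt(9), <v, e_2> = 18/sqrt(153).
Square and sum: Σ |<v, e_j>|^2 = 189/17.
Compute ||v||^2 = v·v = 14.
Deficit = 14 − 189/17 = 49/17 ≥ 0, confirming Bessel's inequality. (The deficit equals ||v − Σ <v,e_j> e_j||^2, the squared distance from v to span{e_j}.)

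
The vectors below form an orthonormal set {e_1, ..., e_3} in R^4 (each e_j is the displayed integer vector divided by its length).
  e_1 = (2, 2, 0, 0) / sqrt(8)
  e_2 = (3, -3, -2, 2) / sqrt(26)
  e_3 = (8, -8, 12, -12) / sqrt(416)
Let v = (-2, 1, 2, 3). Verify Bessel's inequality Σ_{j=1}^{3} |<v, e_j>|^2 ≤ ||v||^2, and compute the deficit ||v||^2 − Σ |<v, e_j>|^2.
Σ |<v, e_j>|^2 = 11/2; ||v||^2 = 18; deficit = 25/2

Write each e_j = u_j / sqrt(<u_j, u_j>) where u_j is the displayed integer vector. Then <v, e_j> = <v, u_j> / sqrt(<u_j, u_j>), so |<v, e_j>|^2 = <v, u_j>^2 / <u_j, u_j>.
Coefficients: <v, e_1> = -2/sqrt(8), <v, e_2> = -7/sqrt(26), <v, e_3> = -36/sqrt(416).
Square and sum: Σ |<v, e_j>|^2 = 11/2.
Compute ||v||^2 = v·v = 18.
Deficit = 18 − 11/2 = 25/2 ≥ 0, confirming Bessel's inequality. (The deficit equals ||v − Σ <v,e_j> e_j||^2, the squared distance from v to span{e_j}.)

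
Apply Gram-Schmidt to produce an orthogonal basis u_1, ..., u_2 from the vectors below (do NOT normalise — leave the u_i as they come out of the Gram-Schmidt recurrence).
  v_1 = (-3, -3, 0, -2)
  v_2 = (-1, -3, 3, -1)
Orthogonal basis:
  u_1 = (-3, -3, 0, -2)
  u_2 = (10/11, -12/11, 3, 3/11)

Apply the Gram-Schmidt recurrence
  u_1 = v_1
  u_i = v_i − Σ_{j<i} ((v_i · u_j) / (u_j · u_j)) · u_j.

Step by step this gives:
  u_1 = (-3, -3, 0, -2)
  u_2 = (10/11, -12/11, 3, 3/11)

Orthogonality check:
  u_2 · u_1 = 0 (should be 0)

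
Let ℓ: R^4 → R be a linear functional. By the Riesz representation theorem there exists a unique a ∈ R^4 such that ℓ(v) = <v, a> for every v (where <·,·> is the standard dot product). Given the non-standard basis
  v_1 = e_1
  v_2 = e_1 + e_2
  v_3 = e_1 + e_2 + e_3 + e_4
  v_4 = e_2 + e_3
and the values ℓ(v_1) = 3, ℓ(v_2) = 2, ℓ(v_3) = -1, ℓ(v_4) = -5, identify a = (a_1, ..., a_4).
a = (3, -1, -4, 1)

Write a = (a_1, ..., a_4) in the standard basis. For each basis vector v_i, ℓ(v_i) = <v_i, a> is a linear equation in the a_j's. Collect the n equations into a matrix system V a = ℓ, where row i of V is v_i (expressed in the standard basis). Since V is invertible (lower-triangular with 1s on the diagonal, up to permutation), solve by back-substitution:
  V =
[[1, 0, 0, 0],
 [1, 1, 0, 0],
 [1, 1, 1, 1],
 [0, 1, 1, 0]]
  V a = (3, 2, -1, -5)
Solving gives a = (3, -1, -4, 1).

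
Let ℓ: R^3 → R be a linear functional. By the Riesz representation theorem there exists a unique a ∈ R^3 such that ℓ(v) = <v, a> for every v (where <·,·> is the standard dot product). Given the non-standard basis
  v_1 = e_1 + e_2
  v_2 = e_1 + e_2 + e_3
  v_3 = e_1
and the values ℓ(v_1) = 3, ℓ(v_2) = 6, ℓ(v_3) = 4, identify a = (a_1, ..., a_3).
a = (4, -1, 3)

Write a = (a_1, ..., a_3) in the standard basis. For each basis vector v_i, ℓ(v_i) = <v_i, a> is a linear equation in the a_j's. Collect the n equations into a matrix system V a = ℓ, where row i of V is v_i (expressed in the standard basis). Since V is invertible (lower-triangular with 1s on the diagonal, up to permutation), solve by back-substitution:
  V =
[[1, 1, 0],
 [1, 1, 1],
 [1, 0, 0]]
  V a = (3, 6, 4)
Solving gives a = (4, -1, 3).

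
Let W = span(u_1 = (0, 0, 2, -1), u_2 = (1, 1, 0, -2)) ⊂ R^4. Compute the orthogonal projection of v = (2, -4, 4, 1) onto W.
proj_W(v) = (-17/13, -17/13, 50/13, 9/13)

Set up U = [u_1 | ... | u_2] ∈ R^(4×2). The projector onto W = col(U) is P = U (U^T U)^(-1) U^T.
Compute U^T U =
  [5, 2]
  [2, 6],
and U^T v = (7, -4).
Solve U^T U · c = U^T v for the coefficients: c = (25/13, -17/13). The projection is proj_W(v) = U c.
Check: (v - proj_W(v)) · u_1 = 0  (should be 0).
Check: (v - proj_W(v)) · u_2 = 0  (should be 0).
Result: proj_W(v) = (-17/13, -17/13, 50/13, 9/13).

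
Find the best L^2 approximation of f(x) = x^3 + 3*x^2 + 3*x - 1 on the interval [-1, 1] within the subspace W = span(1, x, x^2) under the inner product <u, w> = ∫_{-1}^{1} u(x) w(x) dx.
g(x) = 3*x^2 + 18*x/5 - 1

The best approximation g ∈ W is the orthogonal projection of f onto W. Writing g = a_0 + a_1 x + a_2 x^2, the coefficients solve the normal equations G · a = b where
  G_{ij} = <φ_i, φ_j> and b_i = <f, φ_i>, with φ_0 = 1, φ_1 = x, φ_2 = x^2.
G =
  [2, 0, 2/3]
  [0, 2/3, 0]
  [2/3, 0, 2/5],
b = (0, 12/5, 8/15).
Solving gives a_0 = -1, a_1 = 18/5, a_2 = 3, so
  g(x) = 3*x^2 + 18*x/5 - 1.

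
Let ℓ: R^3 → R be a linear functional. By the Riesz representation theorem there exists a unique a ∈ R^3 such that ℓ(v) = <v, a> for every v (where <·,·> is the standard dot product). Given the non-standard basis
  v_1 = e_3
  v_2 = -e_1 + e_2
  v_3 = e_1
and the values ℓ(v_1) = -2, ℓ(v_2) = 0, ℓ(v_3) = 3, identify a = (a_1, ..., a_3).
a = (3, 3, -2)

Write a = (a_1, ..., a_3) in the standard basis. For each basis vector v_i, ℓ(v_i) = <v_i, a> is a linear equation in the a_j's. Collect the n equations into a matrix system V a = ℓ, where row i of V is v_i (expressed in the standard basis). Since V is invertible (lower-triangular with 1s on the diagonal, up to permutation), solve by back-substitution:
  V =
[[0, 0, 1],
 [-1, 1, 0],
 [1, 0, 0]]
  V a = (-2, 0, 3)
Solving gives a = (3, 3, -2).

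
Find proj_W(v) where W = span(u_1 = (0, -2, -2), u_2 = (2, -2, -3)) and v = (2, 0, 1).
proj_W(v) = (14/9, 8/9, 1/9)

Set up U = [u_1 | ... | u_2] ∈ R^(3×2). The projector onto W = col(U) is P = U (U^T U)^(-1) U^T.
Compute U^T U =
  [8, 10]
  [10, 17],
and U^T v = (-2, 1).
Solve U^T U · c = U^T v for the coefficients: c = (-11/9, 7/9). The projection is proj_W(v) = U c.
Check: (v - proj_W(v)) · u_1 = 0  (should be 0).
Check: (v - proj_W(v)) · u_2 = 0  (should be 0).
Result: proj_W(v) = (14/9, 8/9, 1/9).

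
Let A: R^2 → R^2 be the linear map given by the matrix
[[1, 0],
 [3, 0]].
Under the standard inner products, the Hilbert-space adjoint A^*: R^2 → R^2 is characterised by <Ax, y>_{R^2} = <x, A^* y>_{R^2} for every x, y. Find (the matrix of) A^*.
A^* = A^T =
[[1, 3],
 [0, 0]]

For real matrices with standard dot products, the defining identity <Ax, y> = <x, A^* y> gives (Ax)^T y = x^T (A^*) y, i.e. x^T A^T y = x^T (A^*) y. Since this holds for all x, y, we must have A^* = A^T. Therefore
A^* =
[[1, 3],
 [0, 0]].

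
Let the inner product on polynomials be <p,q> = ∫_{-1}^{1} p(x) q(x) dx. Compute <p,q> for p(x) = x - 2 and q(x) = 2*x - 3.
<p,q> = 40/3

Expand the product: p(x)·q(x) = 2*x^2 - 7*x + 6.
∫_{-1}^{1} of each monomial x^k gives [2/(k+1) if k even, 0 if k odd]. Integrating term-by-term (or equivalently evaluating the antiderivative F(x) = 2*x^3/3 - 7*x^2/2 + 6*x at the endpoints):
  F(1) − F(−1) = 19/6 − (-61/6) = 40/3.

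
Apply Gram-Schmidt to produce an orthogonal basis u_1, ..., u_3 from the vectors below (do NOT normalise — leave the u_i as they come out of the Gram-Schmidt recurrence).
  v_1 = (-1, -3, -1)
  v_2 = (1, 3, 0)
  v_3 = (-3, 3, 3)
Orthogonal basis:
  u_1 = (-1, -3, -1)
  u_2 = (1/11, 3/11, -10/11)
  u_3 = (-18/5, 6/5, 0)

Apply the Gram-Schmidt recurrence
  u_1 = v_1
  u_i = v_i − Σ_{j<i} ((v_i · u_j) / (u_j · u_j)) · u_j.

Step by step this gives:
  u_1 = (-1, -3, -1)
  u_2 = (1/11, 3/11, -10/11)
  u_3 = (-18/5, 6/5, 0)

Orthogonality check:
  u_2 · u_1 = 0 (should be 0)
  u_3 · u_1 = 0 (should be 0)
  u_3 · u_2 = 0 (should be 0)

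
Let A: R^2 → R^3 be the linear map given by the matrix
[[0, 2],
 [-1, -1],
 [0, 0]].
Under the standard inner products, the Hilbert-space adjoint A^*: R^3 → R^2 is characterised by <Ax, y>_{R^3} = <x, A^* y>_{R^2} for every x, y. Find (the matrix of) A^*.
A^* = A^T =
[[0, -1, 0],
 [2, -1, 0]]

For real matrices with standard dot products, the defining identity <Ax, y> = <x, A^* y> gives (Ax)^T y = x^T (A^*) y, i.e. x^T A^T y = x^T (A^*) y. Since this holds for all x, y, we must have A^* = A^T. Therefore
A^* =
[[0, -1, 0],
 [2, -1, 0]].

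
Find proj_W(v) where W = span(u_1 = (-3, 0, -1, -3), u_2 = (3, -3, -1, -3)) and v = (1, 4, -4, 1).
proj_W(v) = (-34/59, 50/59, 22/59, 66/59)

Set up U = [u_1 | ... | u_2] ∈ R^(4×2). The projector onto W = col(U) is P = U (U^T U)^(-1) U^T.
Compute U^T U =
  [19, 1]
  [1, 28],
and U^T v = (-2, -8).
Solve U^T U · c = U^T v for the coefficients: c = (-16/177, -50/177). The projection is proj_W(v) = U c.
Check: (v - proj_W(v)) · u_1 = 0  (should be 0).
Check: (v - proj_W(v)) · u_2 = 0  (should be 0).
Result: proj_W(v) = (-34/59, 50/59, 22/59, 66/59).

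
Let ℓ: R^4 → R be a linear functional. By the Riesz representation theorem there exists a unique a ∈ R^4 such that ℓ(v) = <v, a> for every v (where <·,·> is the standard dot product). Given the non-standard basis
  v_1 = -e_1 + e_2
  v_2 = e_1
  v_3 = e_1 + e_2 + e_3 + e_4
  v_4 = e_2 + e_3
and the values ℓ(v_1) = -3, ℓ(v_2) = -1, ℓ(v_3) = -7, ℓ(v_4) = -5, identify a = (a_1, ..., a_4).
a = (-1, -4, -1, -1)

Write a = (a_1, ..., a_4) in the standard basis. For each basis vector v_i, ℓ(v_i) = <v_i, a> is a linear equation in the a_j's. Collect the n equations into a matrix system V a = ℓ, where row i of V is v_i (expressed in the standard basis). Since V is invertible (lower-triangular with 1s on the diagonal, up to permutation), solve by back-substitution:
  V =
[[-1, 1, 0, 0],
 [1, 0, 0, 0],
 [1, 1, 1, 1],
 [0, 1, 1, 0]]
  V a = (-3, -1, -7, -5)
Solving gives a = (-1, -4, -1, -1).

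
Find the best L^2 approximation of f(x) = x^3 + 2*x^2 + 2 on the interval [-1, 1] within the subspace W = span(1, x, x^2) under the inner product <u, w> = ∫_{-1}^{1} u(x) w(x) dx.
g(x) = 2*x^2 + 3*x/5 + 2

The best approximation g ∈ W is the orthogonal projection of f onto W. Writing g = a_0 + a_1 x + a_2 x^2, the coefficients solve the normal equations G · a = b where
  G_{ij} = <φ_i, φ_j> and b_i = <f, φ_i>, with φ_0 = 1, φ_1 = x, φ_2 = x^2.
G =
  [2, 0, 2/3]
  [0, 2/3, 0]
  [2/3, 0, 2/5],
b = (16/3, 2/5, 32/15).
Solving gives a_0 = 2, a_1 = 3/5, a_2 = 2, so
  g(x) = 2*x^2 + 3*x/5 + 2.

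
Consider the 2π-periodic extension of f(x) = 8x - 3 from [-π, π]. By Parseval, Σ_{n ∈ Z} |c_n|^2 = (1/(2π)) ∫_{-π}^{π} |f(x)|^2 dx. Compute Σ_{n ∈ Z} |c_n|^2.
Σ |c_n|^2 = 64π^2/3 + 9

Expand and integrate term by term over [-π, π]:
  ∫ (8x)^2 dx = 64·(2π^3/3); ∫ 2·8·(-3)·x dx = 0 (odd integrand); ∫ (-3)^2 dx = 9·2π.
So (1/(2π)) ∫_{-π}^{π} (8x - 3)^2 dx = 64π^2/3 + 9 = 64π^2/3 + 9.
Parseval ⇒ Σ |c_n|^2 = 64π^2/3 + 9.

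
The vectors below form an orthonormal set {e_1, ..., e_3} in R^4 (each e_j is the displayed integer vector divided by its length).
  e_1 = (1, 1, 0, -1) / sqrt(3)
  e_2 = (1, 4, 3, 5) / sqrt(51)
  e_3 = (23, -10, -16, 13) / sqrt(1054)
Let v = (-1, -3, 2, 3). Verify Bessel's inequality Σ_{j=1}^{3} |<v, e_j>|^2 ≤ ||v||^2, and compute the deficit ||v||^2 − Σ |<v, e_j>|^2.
Σ |<v, e_j>|^2 = 551/31; ||v||^2 = 23; deficit = 162/31

Write each e_j = u_j / sqrt(<u_j, u_j>) where u_j is the displayed integer vector. Then <v, e_j> = <v, u_j> / sqrt(<u_j, u_j>), so |<v, e_j>|^2 = <v, u_j>^2 / <u_j, u_j>.
Coefficients: <v, e_1> = -7/sqrt(3), <v, e_2> = 8/sqrt(51), <v, e_3> = 14/sqrt(1054).
Square and sum: Σ |<v, e_j>|^2 = 551/31.
Compute ||v||^2 = v·v = 23.
Deficit = 23 − 551/31 = 162/31 ≥ 0, confirming Bessel's inequality. (The deficit equals ||v − Σ <v,e_j> e_j||^2, the squared distance from v to span{e_j}.)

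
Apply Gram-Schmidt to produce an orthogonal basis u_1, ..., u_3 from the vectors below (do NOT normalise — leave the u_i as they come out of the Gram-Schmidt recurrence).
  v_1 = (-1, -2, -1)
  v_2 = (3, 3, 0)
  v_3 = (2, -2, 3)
Orthogonal basis:
  u_1 = (-1, -2, -1)
  u_2 = (3/2, 0, -3/2)
  u_3 = (7/3, -7/3, 7/3)

Apply the Gram-Schmidt recurrence
  u_1 = v_1
  u_i = v_i − Σ_{j<i} ((v_i · u_j) / (u_j · u_j)) · u_j.

Step by step this gives:
  u_1 = (-1, -2, -1)
  u_2 = (3/2, 0, -3/2)
  u_3 = (7/3, -7/3, 7/3)

Orthogonality check:
  u_2 · u_1 = 0 (should be 0)
  u_3 · u_1 = 0 (should be 0)
  u_3 · u_2 = 0 (should be 0)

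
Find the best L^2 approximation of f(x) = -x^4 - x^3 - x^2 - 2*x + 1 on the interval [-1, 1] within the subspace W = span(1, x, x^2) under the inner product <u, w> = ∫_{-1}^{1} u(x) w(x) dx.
g(x) = -13*x^2/7 - 13*x/5 + 38/35

The best approximation g ∈ W is the orthogonal projection of f onto W. Writing g = a_0 + a_1 x + a_2 x^2, the coefficients solve the normal equations G · a = b where
  G_{ij} = <φ_i, φ_j> and b_i = <f, φ_i>, with φ_0 = 1, φ_1 = x, φ_2 = x^2.
G =
  [2, 0, 2/3]
  [0, 2/3, 0]
  [2/3, 0, 2/5],
b = (14/15, -26/15, -2/105).
Solving gives a_0 = 38/35, a_1 = -13/5, a_2 = -13/7, so
  g(x) = -13*x^2/7 - 13*x/5 + 38/35.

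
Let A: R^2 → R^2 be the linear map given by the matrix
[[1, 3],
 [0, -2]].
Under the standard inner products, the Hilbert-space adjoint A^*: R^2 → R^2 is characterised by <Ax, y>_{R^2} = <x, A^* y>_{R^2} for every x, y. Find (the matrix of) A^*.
A^* = A^T =
[[1, 0],
 [3, -2]]

For real matrices with standard dot products, the defining identity <Ax, y> = <x, A^* y> gives (Ax)^T y = x^T (A^*) y, i.e. x^T A^T y = x^T (A^*) y. Since this holds for all x, y, we must have A^* = A^T. Therefore
A^* =
[[1, 0],
 [3, -2]].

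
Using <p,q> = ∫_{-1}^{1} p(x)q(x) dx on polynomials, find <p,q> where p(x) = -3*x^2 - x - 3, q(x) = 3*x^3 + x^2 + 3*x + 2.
<p,q> = -112/5

Expand the product: p(x)·q(x) = -9*x^5 - 6*x^4 - 19*x^3 - 12*x^2 - 11*x - 6.
∫_{-1}^{1} of each monomial x^k gives [2/(k+1) if k even, 0 if k odd]. Integrating term-by-term (or equivalently evaluating the antiderivative F(x) = -3*x^6/2 - 6*x^5/5 - 19*x^4/4 - 4*x^3 - 11*x^2/2 - 6*x at the endpoints):
  F(1) − F(−1) = -459/20 − (-11/20) = -112/5.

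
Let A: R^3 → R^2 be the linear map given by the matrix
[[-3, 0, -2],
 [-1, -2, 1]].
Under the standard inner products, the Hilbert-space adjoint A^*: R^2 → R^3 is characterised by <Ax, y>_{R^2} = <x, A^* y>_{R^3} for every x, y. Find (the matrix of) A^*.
A^* = A^T =
[[-3, -1],
 [0, -2],
 [-2, 1]]

For real matrices with standard dot products, the defining identity <Ax, y> = <x, A^* y> gives (Ax)^T y = x^T (A^*) y, i.e. x^T A^T y = x^T (A^*) y. Since this holds for all x, y, we must have A^* = A^T. Therefore
A^* =
[[-3, -1],
 [0, -2],
 [-2, 1]].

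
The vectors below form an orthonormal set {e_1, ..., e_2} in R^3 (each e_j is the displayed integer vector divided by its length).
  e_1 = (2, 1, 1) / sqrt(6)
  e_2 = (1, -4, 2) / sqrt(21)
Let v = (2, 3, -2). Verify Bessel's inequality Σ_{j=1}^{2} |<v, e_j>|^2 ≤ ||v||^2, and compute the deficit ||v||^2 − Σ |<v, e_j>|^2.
Σ |<v, e_j>|^2 = 27/2; ||v||^2 = 17; deficit = 7/2

Write each e_j = u_j / sqrt(<u_j, u_j>) where u_j is the displayed integer vector. Then <v, e_j> = <v, u_j> / sqrt(<u_j, u_j>), so |<v, e_j>|^2 = <v, u_j>^2 / <u_j, u_j>.
Coefficients: <v, e_1> = 5/sqrt(6), <v, e_2> = -14/sqrt(21).
Square and sum: Σ |<v, e_j>|^2 = 27/2.
Compute ||v||^2 = v·v = 17.
Deficit = 17 − 27/2 = 7/2 ≥ 0, confirming Bessel's inequality. (The deficit equals ||v − Σ <v,e_j> e_j||^2, the squared distance from v to span{e_j}.)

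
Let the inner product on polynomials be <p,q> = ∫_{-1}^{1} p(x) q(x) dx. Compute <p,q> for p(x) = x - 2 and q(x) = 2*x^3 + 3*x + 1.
<p,q> = -6/5

Expand the product: p(x)·q(x) = 2*x^4 - 4*x^3 + 3*x^2 - 5*x - 2.
∫_{-1}^{1} of each monomial x^k gives [2/(k+1) if k even, 0 if k odd]. Integrating term-by-term (or equivalently evaluating the antiderivative F(x) = 2*x^5/5 - x^4 + x^3 - 5*x^2/2 - 2*x at the endpoints):
  F(1) − F(−1) = -41/10 − (-29/10) = -6/5.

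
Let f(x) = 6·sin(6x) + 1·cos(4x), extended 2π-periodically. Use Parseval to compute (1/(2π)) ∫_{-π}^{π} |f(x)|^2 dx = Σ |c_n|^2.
Σ |c_n|^2 = 37/2

Expand |f|^2 and use orthogonality of {sin(nx), cos(mx)} on [-π, π]:
  ∫_{-π}^{π} sin(nx)^2 dx = π, ∫ cos(mx)^2 dx = π, and cross terms integrate to 0.
So ∫_{-π}^{π} f(x)^2 dx = 6^2 · π + 1^2 · π = (36 + 1)π.
Divide by 2π: (36 + 1)/2 = 37/2.
By Parseval, this equals Σ |c_n|^2.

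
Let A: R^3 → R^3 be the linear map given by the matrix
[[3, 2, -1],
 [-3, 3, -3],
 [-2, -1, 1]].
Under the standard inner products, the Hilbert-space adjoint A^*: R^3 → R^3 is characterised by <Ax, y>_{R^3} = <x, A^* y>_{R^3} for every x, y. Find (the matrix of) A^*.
A^* = A^T =
[[3, -3, -2],
 [2, 3, -1],
 [-1, -3, 1]]

For real matrices with standard dot products, the defining identity <Ax, y> = <x, A^* y> gives (Ax)^T y = x^T (A^*) y, i.e. x^T A^T y = x^T (A^*) y. Since this holds for all x, y, we must have A^* = A^T. Therefore
A^* =
[[3, -3, -2],
 [2, 3, -1],
 [-1, -3, 1]].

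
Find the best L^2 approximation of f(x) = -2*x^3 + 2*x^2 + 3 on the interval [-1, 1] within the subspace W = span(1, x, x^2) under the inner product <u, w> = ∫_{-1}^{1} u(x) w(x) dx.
g(x) = 2*x^2 - 6*x/5 + 3

The best approximation g ∈ W is the orthogonal projection of f onto W. Writing g = a_0 + a_1 x + a_2 x^2, the coefficients solve the normal equations G · a = b where
  G_{ij} = <φ_i, φ_j> and b_i = <f, φ_i>, with φ_0 = 1, φ_1 = x, φ_2 = x^2.
G =
  [2, 0, 2/3]
  [0, 2/3, 0]
  [2/3, 0, 2/5],
b = (22/3, -4/5, 14/5).
Solving gives a_0 = 3, a_1 = -6/5, a_2 = 2, so
  g(x) = 2*x^2 - 6*x/5 + 3.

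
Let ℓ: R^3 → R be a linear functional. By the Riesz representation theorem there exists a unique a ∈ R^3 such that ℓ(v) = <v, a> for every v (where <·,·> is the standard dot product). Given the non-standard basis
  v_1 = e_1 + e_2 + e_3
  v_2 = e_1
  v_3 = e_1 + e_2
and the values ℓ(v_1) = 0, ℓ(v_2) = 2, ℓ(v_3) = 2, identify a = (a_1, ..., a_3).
a = (2, 0, -2)

Write a = (a_1, ..., a_3) in the standard basis. For each basis vector v_i, ℓ(v_i) = <v_i, a> is a linear equation in the a_j's. Collect the n equations into a matrix system V a = ℓ, where row i of V is v_i (expressed in the standard basis). Since V is invertible (lower-triangular with 1s on the diagonal, up to permutation), solve by back-substitution:
  V =
[[1, 1, 1],
 [1, 0, 0],
 [1, 1, 0]]
  V a = (0, 2, 2)
Solving gives a = (2, 0, -2).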